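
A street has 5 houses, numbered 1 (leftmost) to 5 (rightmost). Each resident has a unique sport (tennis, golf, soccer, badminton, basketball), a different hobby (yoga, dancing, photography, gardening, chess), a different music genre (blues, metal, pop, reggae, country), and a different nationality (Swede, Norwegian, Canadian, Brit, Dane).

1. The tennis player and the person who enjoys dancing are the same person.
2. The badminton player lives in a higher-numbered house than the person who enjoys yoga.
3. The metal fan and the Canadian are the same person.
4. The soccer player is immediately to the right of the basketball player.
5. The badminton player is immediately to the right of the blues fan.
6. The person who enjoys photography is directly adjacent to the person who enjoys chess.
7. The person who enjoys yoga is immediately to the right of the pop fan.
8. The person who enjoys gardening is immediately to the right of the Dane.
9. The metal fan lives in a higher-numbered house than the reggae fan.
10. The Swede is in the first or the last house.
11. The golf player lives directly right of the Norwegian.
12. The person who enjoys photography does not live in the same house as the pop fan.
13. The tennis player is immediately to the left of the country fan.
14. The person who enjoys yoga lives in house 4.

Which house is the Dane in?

4

From clue 14, the person who enjoys yoga must be in house 4.
Clue 2 places the badminton player in house 5.
The blues fan is in house 4 (clue 5).
Clue 7 places the pop fan in house 3.
House 5's hobby must be gardening (nothing else left).
The only music genre still possible for house 1 is reggae.
The only music genre still possible for house 2 is country.
That leaves metal as the music genre for house 5.
By clue 3, the Canadian is in house 5.
By clue 8, the Dane is in house 4.
From clue 13, the tennis player must be in house 1.
The person who enjoys dancing is in house 1 (clue 1).
House 2's hobby must be photography (nothing else left).
So house 3 gets chess for hobby.
That leaves Swede as the nationality for house 1.
House 2 sport: only basketball fits.
Clue 4 places the soccer player in house 3.
So house 4 gets golf for sport.
Clue 11: the Norwegian is in house 3.
House 2 nationality: only Brit fits.
So: house 1 = tennis/dancing/reggae/Swede, house 2 = basketball/photography/country/Brit, house 3 = soccer/chess/pop/Norwegian, house 4 = golf/yoga/blues/Dane, house 5 = badminton/gardening/metal/Canadian.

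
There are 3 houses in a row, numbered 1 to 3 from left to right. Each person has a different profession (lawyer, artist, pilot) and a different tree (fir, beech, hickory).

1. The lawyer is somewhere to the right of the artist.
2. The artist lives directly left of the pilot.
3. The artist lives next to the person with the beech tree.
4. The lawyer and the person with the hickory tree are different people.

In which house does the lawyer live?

House 1 profession: only artist fits.
The pilot is in house 2 (clue 2).
Clue 3 places the person with the beech tree in house 2.
So house 3 gets lawyer for profession.
From clue 4, the person with the hickory tree must be in house 1.
So house 3 gets fir for tree.
So: house 1 = artist/hickory, house 2 = pilot/beech, house 3 = lawyer/fir.

3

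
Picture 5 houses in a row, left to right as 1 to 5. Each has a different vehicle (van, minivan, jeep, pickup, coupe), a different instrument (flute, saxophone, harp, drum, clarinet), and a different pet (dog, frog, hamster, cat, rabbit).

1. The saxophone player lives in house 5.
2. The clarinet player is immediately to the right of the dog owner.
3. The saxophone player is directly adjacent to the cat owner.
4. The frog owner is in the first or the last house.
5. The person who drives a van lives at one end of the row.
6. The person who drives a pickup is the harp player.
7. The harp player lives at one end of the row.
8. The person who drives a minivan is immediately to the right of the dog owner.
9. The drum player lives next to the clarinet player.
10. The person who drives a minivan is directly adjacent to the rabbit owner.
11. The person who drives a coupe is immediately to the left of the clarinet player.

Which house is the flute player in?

2

Clue 1: the saxophone player is in house 5.
From clue 3, the cat owner must be in house 4.
That leaves harp as the instrument for house 1.
By clue 6, the person who drives a pickup is in house 1.
House 5 vehicle: only van fits.
The person who drives a coupe is narrowed to house 2 or 3; consider each.
Placing it in house 2 leads to a contradiction, so it's in house 3.
By clue 11, the clarinet player is in house 4.
House 2 vehicle: only jeep fits.
So house 4 gets minivan for vehicle.
By clue 2, the dog owner is in house 3.
From clue 9, the drum player must be in house 3.
House 2 instrument: only flute fits.
The only pet still possible for house 2 is hamster.
The only pet still possible for house 5 is rabbit.
So house 1 gets frog for pet.
So: house 1 = pickup/harp/frog, house 2 = jeep/flute/hamster, house 3 = coupe/drum/dog, house 4 = minivan/clarinet/cat, house 5 = van/saxophone/rabbit.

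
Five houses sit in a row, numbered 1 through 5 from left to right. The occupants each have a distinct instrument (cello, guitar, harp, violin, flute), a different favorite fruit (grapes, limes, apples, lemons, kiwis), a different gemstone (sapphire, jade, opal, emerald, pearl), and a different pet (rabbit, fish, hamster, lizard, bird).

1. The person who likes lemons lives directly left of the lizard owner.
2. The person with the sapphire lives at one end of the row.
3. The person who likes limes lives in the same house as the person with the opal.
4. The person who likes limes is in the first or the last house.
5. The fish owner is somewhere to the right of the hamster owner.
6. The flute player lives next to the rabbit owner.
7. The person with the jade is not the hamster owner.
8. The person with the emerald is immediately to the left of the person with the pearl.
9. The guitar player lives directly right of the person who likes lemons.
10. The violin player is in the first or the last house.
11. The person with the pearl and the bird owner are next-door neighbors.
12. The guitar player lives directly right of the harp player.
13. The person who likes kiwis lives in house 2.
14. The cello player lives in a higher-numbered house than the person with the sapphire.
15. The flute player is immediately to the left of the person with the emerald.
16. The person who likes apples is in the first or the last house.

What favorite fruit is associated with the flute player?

kiwis

By clue 13, the person who likes kiwis is in house 2.
From clue 14, the person with the sapphire must be in house 1.
By clue 3, the person who likes limes is in house 5.
From clue 3, the person with the opal must be in house 5.
That leaves apples as the favorite fruit for house 1.
The flute player is narrowed to house 1 or 2; consider each.
Placing it in house 1 leads to a contradiction, so it's in house 2.
Clue 15: the person with the emerald is in house 3.
So house 1 gets violin for instrument.
House 2 gemstone: only jade fits.
The only gemstone still possible for house 4 is pearl.
So house 2 gets fish for pet.
Clue 5: the hamster owner is in house 1.
House 4's pet must be lizard (nothing else left).
House 5 pet: only bird fits.
Clue 1: the person who likes lemons is in house 3.
Clue 9: the guitar player is in house 4.
By clue 12, the harp player is in house 3.
House 5 instrument: only cello fits.
That leaves grapes as the favorite fruit for house 4.
That leaves rabbit as the pet for house 3.
So: house 1 = violin/apples/sapphire/hamster, house 2 = flute/kiwis/jade/fish, house 3 = harp/lemons/emerald/rabbit, house 4 = guitar/grapes/pearl/lizard, house 5 = cello/limes/opal/bird.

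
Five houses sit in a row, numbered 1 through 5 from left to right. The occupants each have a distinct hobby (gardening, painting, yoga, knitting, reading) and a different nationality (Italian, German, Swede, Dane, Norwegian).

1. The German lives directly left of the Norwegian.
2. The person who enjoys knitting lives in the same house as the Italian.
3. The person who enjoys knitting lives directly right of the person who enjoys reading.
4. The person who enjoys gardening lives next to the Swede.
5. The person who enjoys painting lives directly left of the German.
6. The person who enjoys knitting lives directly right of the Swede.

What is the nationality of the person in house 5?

The person who enjoys painting is narrowed to house 1 or 2 or 3; consider each.
Placing it in house 2 and house 3 leads to a contradiction, so it's in house 1.
By clue 5, the German is in house 2.
From clue 1, the Norwegian must be in house 3.
That leaves Dane as the nationality for house 1.
House 5 nationality: only Italian fits.
By clue 2, the person who enjoys knitting is in house 5.
From clue 3, the person who enjoys reading must be in house 4.
House 2 hobby: only yoga fits.
House 3 hobby: only gardening fits.
House 4's nationality must be Swede (nothing else left).
So: house 1 = painting/Dane, house 2 = yoga/German, house 3 = gardening/Norwegian, house 4 = reading/Swede, house 5 = knitting/Italian.

Italian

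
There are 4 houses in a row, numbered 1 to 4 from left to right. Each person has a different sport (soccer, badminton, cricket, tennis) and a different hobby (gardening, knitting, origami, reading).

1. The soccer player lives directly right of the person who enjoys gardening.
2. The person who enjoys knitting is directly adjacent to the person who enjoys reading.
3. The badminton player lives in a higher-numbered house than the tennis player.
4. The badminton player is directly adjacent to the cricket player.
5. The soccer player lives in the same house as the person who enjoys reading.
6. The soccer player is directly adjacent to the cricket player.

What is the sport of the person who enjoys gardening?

The badminton player is narrowed to house 2 or 3 or 4; consider each.
Placing it in house 2 and house 3 leads to a contradiction, so it's in house 4.
Clue 4 places the cricket player in house 3.
So house 1 gets tennis for sport.
The only sport still possible for house 2 is soccer.
By clue 1, the person who enjoys gardening is in house 1.
By clue 5, the person who enjoys reading is in house 2.
From clue 2, the person who enjoys knitting must be in house 3.
The only hobby still possible for house 4 is origami.
So: house 1 = tennis/gardening, house 2 = soccer/reading, house 3 = cricket/knitting, house 4 = badminton/origami.

tennis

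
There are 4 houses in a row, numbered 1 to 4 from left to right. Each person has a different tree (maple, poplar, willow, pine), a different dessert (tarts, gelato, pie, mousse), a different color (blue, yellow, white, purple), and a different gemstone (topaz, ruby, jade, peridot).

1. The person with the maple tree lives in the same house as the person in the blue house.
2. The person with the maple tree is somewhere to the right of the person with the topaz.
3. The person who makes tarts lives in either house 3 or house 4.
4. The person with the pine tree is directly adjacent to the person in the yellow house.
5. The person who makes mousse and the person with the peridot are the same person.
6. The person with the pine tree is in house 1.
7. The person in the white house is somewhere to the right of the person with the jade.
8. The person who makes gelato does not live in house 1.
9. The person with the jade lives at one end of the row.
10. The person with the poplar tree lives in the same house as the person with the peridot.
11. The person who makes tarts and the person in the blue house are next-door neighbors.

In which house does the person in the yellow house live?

Clue 6: the person with the pine tree is in house 1.
Clue 9: the person with the jade is in house 1.
Clue 4 places the person in the yellow house in house 2.
That leaves pie as the dessert for house 1.
House 1's color must be purple (nothing else left).
The person with the maple tree is narrowed to house 3 or 4; consider each.
Placing it in house 3 leads to a contradiction, so it's in house 4.
From clue 1, the person in the blue house must be in house 4.
The person who makes tarts is in house 3 (clue 11).
House 3 color: only white fits.
By clue 10, the person with the poplar tree is in house 2.
The person with the peridot is in house 2 (clue 10).
House 3 tree: only willow fits.
That leaves ruby as the gemstone for house 4.
From clue 5, the person who makes mousse must be in house 2.
House 4's dessert must be gelato (nothing else left).
That leaves topaz as the gemstone for house 3.
So: house 1 = pine/pie/purple/jade, house 2 = poplar/mousse/yellow/peridot, house 3 = willow/tarts/white/topaz, house 4 = maple/gelato/blue/ruby.

2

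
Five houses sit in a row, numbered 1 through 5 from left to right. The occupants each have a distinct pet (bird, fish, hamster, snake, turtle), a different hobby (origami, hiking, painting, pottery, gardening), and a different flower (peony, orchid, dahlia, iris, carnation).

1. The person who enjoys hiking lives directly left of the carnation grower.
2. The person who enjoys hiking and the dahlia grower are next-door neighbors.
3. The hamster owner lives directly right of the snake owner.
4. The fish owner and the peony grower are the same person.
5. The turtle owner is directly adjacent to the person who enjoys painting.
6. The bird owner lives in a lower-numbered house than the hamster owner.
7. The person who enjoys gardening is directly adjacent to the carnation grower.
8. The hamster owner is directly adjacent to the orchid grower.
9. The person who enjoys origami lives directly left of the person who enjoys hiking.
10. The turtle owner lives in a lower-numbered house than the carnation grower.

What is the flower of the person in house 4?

The person who enjoys hiking is narrowed to house 2 or 3 or 4; consider each.
Placing it in house 2 and house 4 leads to a contradiction, so it's in house 3.
Clue 1: the carnation grower is in house 4.
Clue 9: the person who enjoys origami is in house 2.
That leaves gardening as the hobby for house 5.
House 5 pet: only fish fits.
So house 2 gets dahlia for flower.
The peony grower is in house 5 (clue 4).
House 4's pet must be hamster (nothing else left).
The snake owner is in house 3 (clue 3).
By clue 8, the orchid grower is in house 3.
House 1 pet: only bird fits.
House 2 pet: only turtle fits.
House 1's flower must be iris (nothing else left).
Clue 5 places the person who enjoys painting in house 1.
So house 4 gets pottery for hobby.
So: house 1 = bird/painting/iris, house 2 = turtle/origami/dahlia, house 3 = snake/hiking/orchid, house 4 = hamster/pottery/carnation, house 5 = fish/gardening/peony.

carnation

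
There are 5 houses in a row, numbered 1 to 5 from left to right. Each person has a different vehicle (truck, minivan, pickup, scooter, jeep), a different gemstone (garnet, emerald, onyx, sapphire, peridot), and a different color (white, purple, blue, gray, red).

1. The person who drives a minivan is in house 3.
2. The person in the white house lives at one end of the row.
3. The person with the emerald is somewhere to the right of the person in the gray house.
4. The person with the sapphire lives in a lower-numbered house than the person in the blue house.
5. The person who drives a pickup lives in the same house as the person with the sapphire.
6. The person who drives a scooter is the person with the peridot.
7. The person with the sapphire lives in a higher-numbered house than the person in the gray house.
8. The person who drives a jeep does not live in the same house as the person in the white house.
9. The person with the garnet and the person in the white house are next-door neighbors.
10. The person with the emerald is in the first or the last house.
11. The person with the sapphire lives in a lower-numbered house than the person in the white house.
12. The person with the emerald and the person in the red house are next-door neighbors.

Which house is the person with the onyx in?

3

By clue 1, the person who drives a minivan is in house 3.
The person with the emerald is in house 5 (clue 10).
By clue 11, the person in the white house is in house 5.
Clue 12: the person in the red house is in house 4.
From clue 4, the person with the sapphire must be in house 2.
From clue 4, the person in the blue house must be in house 3.
Clue 5: the person who drives a pickup is in house 2.
From clue 7, the person in the gray house must be in house 1.
The person with the garnet is in house 4 (clue 9).
The only vehicle still possible for house 5 is truck.
The only gemstone still possible for house 1 is peridot.
The only gemstone still possible for house 3 is onyx.
So house 2 gets purple for color.
The person who drives a scooter is in house 1 (clue 6).
So house 4 gets jeep for vehicle.
So: house 1 = scooter/peridot/gray, house 2 = pickup/sapphire/purple, house 3 = minivan/onyx/blue, house 4 = jeep/garnet/red, house 5 = truck/emerald/white.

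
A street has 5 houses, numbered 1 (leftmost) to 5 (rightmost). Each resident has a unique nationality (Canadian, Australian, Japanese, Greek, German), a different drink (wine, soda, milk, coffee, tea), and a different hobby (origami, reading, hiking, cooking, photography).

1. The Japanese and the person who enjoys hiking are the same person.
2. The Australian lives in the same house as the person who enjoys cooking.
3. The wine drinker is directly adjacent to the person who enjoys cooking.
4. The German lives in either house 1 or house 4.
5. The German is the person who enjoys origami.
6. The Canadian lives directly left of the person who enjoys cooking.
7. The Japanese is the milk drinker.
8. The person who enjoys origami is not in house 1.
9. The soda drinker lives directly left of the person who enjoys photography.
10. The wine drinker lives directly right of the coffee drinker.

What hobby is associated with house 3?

cooking

From clue 8, the person who enjoys origami must be in house 4.
Clue 5: the German is in house 4.
The Australian is narrowed to house 2 or 3; consider each.
Placing it in house 2 leads to a contradiction, so it's in house 3.
Clue 2: the person who enjoys cooking is in house 3.
The Canadian is in house 2 (clue 6).
The Greek is narrowed to house 1 or 5; consider each.
Placing it in house 5 leads to a contradiction, so it's in house 1.
The only nationality still possible for house 5 is Japanese.
From clue 1, the person who enjoys hiking must be in house 5.
Clue 7 places the milk drinker in house 5.
So house 1 gets reading for hobby.
House 2's hobby must be photography (nothing else left).
By clue 9, the soda drinker is in house 1.
That leaves coffee as the drink for house 3.
By clue 10, the wine drinker is in house 4.
House 2 drink: only tea fits.
So: house 1 = Greek/soda/reading, house 2 = Canadian/tea/photography, house 3 = Australian/coffee/cooking, house 4 = German/wine/origami, house 5 = Japanese/milk/hiking.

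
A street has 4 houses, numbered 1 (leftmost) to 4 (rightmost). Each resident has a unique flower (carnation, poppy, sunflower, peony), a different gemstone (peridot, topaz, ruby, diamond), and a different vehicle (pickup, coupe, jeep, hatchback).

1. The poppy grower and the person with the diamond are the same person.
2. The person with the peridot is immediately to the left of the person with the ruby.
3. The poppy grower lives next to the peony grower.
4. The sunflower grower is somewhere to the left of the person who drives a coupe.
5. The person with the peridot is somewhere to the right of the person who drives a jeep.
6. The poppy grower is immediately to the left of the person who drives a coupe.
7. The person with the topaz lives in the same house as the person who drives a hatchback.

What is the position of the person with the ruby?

4

The person with the peridot is narrowed to house 2 or 3; consider each.
Placing it in house 2 leads to a contradiction, so it's in house 3.
The person with the ruby is in house 4 (clue 2).
That leaves carnation as the flower for house 4.
House 4's vehicle must be pickup (nothing else left).
House 3 flower: only peony fits.
The only vehicle still possible for house 3 is coupe.
By clue 3, the poppy grower is in house 2.
House 1's flower must be sunflower (nothing else left).
The person with the diamond is in house 2 (clue 1).
House 1 gemstone: only topaz fits.
From clue 7, the person who drives a hatchback must be in house 1.
That leaves jeep as the vehicle for house 2.
So: house 1 = sunflower/topaz/hatchback, house 2 = poppy/diamond/jeep, house 3 = peony/peridot/coupe, house 4 = carnation/ruby/pickup.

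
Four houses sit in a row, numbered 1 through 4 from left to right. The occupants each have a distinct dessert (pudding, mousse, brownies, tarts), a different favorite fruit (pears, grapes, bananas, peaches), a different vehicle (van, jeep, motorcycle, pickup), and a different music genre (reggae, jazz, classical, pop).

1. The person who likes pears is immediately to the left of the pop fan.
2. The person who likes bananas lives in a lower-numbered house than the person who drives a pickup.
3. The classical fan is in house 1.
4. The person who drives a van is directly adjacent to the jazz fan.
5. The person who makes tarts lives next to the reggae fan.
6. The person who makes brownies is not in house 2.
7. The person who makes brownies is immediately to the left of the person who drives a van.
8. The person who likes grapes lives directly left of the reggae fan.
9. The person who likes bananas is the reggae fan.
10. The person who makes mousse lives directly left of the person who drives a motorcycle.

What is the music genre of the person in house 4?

pop

Clue 3 places the classical fan in house 1.
The only favorite fruit still possible for house 4 is peaches.
That leaves jeep as the vehicle for house 1.
Clue 4: the jazz fan is in house 3.
So house 4 gets pop for music genre.
Clue 1: the person who likes pears is in house 3.
Clue 8 places the person who likes grapes in house 1.
Clue 9 places the person who likes bananas in house 2.
That leaves pudding as the dessert for house 4.
That leaves reggae as the music genre for house 2.
So house 2 gets mousse for dessert.
From clue 10, the person who drives a motorcycle must be in house 3.
House 2 vehicle: only van fits.
House 4's vehicle must be pickup (nothing else left).
From clue 7, the person who makes brownies must be in house 1.
The only dessert still possible for house 3 is tarts.
So: house 1 = brownies/grapes/jeep/classical, house 2 = mousse/bananas/van/reggae, house 3 = tarts/pears/motorcycle/jazz, house 4 = pudding/peaches/pickup/pop.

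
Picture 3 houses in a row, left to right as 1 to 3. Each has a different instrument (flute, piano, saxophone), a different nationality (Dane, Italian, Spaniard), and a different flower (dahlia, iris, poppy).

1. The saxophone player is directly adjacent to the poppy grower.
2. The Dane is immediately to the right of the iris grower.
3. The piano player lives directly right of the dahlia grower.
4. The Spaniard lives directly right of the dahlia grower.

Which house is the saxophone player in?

2

House 1's nationality must be Italian (nothing else left).
House 3 flower: only poppy fits.
The saxophone player is in house 2 (clue 1).
House 1's instrument must be flute (nothing else left).
House 3 instrument: only piano fits.
From clue 3, the dahlia grower must be in house 2.
By clue 4, the Spaniard is in house 3.
The only nationality still possible for house 2 is Dane.
That leaves iris as the flower for house 1.
So: house 1 = flute/Italian/iris, house 2 = saxophone/Dane/dahlia, house 3 = piano/Spaniard/poppy.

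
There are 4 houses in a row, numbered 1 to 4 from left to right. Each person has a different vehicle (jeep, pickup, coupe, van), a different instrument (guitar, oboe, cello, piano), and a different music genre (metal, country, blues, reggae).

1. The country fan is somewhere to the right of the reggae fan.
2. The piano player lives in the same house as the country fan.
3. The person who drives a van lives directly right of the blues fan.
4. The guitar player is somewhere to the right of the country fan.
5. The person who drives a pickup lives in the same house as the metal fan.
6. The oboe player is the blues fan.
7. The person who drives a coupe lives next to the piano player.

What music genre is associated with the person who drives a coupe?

blues

The only music genre still possible for house 4 is metal.
Clue 5: the person who drives a pickup is in house 4.
House 3 music genre: only country fits.
Clue 2: the piano player is in house 3.
From clue 4, the guitar player must be in house 4.
Clue 7 places the person who drives a coupe in house 2.
The only vehicle still possible for house 1 is jeep.
That leaves van as the vehicle for house 3.
The blues fan is in house 2 (clue 3).
From clue 6, the oboe player must be in house 2.
House 1 instrument: only cello fits.
The only music genre still possible for house 1 is reggae.
So: house 1 = jeep/cello/reggae, house 2 = coupe/oboe/blues, house 3 = van/piano/country, house 4 = pickup/guitar/metal.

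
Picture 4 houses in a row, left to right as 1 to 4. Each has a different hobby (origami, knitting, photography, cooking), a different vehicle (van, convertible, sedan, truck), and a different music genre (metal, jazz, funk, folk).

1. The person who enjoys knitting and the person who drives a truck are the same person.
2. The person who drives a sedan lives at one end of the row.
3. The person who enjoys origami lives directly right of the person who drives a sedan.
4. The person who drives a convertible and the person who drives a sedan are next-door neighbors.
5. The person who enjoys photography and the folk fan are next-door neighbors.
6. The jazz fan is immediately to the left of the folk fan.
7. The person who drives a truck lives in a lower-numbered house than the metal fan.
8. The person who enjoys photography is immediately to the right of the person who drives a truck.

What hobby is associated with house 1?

cooking

By clue 3, the person who enjoys origami is in house 2.
Clue 3 places the person who drives a sedan in house 1.
Clue 4: the person who drives a convertible is in house 2.
That leaves truck as the vehicle for house 3.
House 4's vehicle must be van (nothing else left).
The person who enjoys knitting is in house 3 (clue 1).
Clue 7 places the metal fan in house 4.
The person who enjoys photography is in house 4 (clue 8).
House 1's hobby must be cooking (nothing else left).
Clue 5: the folk fan is in house 3.
By clue 6, the jazz fan is in house 2.
So house 1 gets funk for music genre.
So: house 1 = cooking/sedan/funk, house 2 = origami/convertible/jazz, house 3 = knitting/truck/folk, house 4 = photography/van/metal.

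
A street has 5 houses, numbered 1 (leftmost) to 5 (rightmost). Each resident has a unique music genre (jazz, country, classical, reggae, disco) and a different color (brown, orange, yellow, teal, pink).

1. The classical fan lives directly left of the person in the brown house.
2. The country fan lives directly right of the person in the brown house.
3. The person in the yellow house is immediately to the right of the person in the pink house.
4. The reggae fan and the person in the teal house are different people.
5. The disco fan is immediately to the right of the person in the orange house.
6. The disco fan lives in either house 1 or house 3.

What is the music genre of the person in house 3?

disco

Clue 6 places the disco fan in house 3.
From clue 2, the country fan must be in house 4.
By clue 2, the person in the brown house is in house 3.
From clue 5, the person in the orange house must be in house 2.
From clue 1, the classical fan must be in house 2.
The person in the yellow house is in house 5 (clue 3).
Clue 3 places the person in the pink house in house 4.
House 1's color must be teal (nothing else left).
The reggae fan is in house 5 (clue 4).
House 1 music genre: only jazz fits.
So: house 1 = jazz/teal, house 2 = classical/orange, house 3 = disco/brown, house 4 = country/pink, house 5 = reggae/yellow.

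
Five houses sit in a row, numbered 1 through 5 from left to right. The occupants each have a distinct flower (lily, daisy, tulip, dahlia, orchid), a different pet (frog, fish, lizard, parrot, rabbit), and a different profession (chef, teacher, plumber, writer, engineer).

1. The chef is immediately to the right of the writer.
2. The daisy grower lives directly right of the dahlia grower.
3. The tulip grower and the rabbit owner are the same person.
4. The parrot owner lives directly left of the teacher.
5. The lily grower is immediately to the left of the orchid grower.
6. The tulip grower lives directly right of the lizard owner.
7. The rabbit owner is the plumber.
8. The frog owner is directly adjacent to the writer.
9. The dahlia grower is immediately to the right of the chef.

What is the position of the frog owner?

2

So house 1 gets lily for flower.
The orchid grower is in house 2 (clue 5).
The dahlia grower is narrowed to house 3 or 4; consider each.
Placing it in house 4 leads to a contradiction, so it's in house 3.
Clue 2: the daisy grower is in house 4.
The chef is in house 2 (clue 9).
House 5's flower must be tulip (nothing else left).
House 1 profession: only writer fits.
The rabbit owner is in house 5 (clue 3).
By clue 6, the lizard owner is in house 4.
From clue 7, the plumber must be in house 5.
The frog owner is in house 2 (clue 8).
That leaves fish as the pet for house 1.
So house 3 gets parrot for pet.
The teacher is in house 4 (clue 4).
That leaves engineer as the profession for house 3.
So: house 1 = lily/fish/writer, house 2 = orchid/frog/chef, house 3 = dahlia/parrot/engineer, house 4 = daisy/lizard/teacher, house 5 = tulip/rabbit/plumber.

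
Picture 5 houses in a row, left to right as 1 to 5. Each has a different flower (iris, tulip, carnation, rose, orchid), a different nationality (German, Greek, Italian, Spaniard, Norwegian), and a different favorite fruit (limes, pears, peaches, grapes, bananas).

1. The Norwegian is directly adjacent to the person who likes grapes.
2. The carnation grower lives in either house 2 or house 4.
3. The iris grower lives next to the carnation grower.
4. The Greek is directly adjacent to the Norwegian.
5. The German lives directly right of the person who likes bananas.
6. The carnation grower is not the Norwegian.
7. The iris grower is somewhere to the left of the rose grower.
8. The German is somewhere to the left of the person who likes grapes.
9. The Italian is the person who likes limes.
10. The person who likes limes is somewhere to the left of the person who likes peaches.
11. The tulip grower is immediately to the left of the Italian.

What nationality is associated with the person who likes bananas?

The carnation grower is narrowed to house 2 or 4; consider each.
Placing it in house 2 leads to a contradiction, so it's in house 4.
From clue 3, the iris grower must be in house 3.
House 5 flower: only rose fits.
The orchid grower is narrowed to house 1 or 2; consider each.
Placing it in house 2 leads to a contradiction, so it's in house 1.
So house 2 gets tulip for flower.
By clue 11, the Italian is in house 3.
Clue 5 places the person who likes bananas in house 1.
By clue 9, the person who likes limes is in house 3.
That leaves German as the nationality for house 2.
The only nationality still possible for house 5 is Norwegian.
House 2's favorite fruit must be pears (nothing else left).
That leaves grapes as the favorite fruit for house 4.
House 5's favorite fruit must be peaches (nothing else left).
Clue 4 places the Greek in house 4.
House 1's nationality must be Spaniard (nothing else left).
So: house 1 = orchid/Spaniard/bananas, house 2 = tulip/German/pears, house 3 = iris/Italian/limes, house 4 = carnation/Greek/grapes, house 5 = rose/Norwegian/peaches.

Spaniard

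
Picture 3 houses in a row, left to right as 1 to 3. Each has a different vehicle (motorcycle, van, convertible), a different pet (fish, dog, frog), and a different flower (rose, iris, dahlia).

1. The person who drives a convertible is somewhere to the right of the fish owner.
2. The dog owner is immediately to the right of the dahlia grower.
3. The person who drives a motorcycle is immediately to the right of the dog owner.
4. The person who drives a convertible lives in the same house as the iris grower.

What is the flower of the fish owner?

By clue 3, the person who drives a motorcycle is in house 3.
The dog owner is in house 2 (clue 3).
So house 1 gets van for vehicle.
The only vehicle still possible for house 2 is convertible.
That leaves frog as the pet for house 3.
Clue 2: the dahlia grower is in house 1.
The iris grower is in house 2 (clue 4).
House 1's pet must be fish (nothing else left).
House 3's flower must be rose (nothing else left).
So: house 1 = van/fish/dahlia, house 2 = convertible/dog/iris, house 3 = motorcycle/frog/rose.

dahlia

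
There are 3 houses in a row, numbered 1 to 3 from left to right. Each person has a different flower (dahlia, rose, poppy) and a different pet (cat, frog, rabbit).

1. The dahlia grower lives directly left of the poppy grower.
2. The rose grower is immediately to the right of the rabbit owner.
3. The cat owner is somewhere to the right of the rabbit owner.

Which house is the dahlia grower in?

So house 1 gets dahlia for flower.
By clue 1, the poppy grower is in house 2.
House 3 flower: only rose fits.
The rabbit owner is in house 2 (clue 2).
Clue 3: the cat owner is in house 3.
The only pet still possible for house 1 is frog.
So: house 1 = dahlia/frog, house 2 = poppy/rabbit, house 3 = rose/cat.

1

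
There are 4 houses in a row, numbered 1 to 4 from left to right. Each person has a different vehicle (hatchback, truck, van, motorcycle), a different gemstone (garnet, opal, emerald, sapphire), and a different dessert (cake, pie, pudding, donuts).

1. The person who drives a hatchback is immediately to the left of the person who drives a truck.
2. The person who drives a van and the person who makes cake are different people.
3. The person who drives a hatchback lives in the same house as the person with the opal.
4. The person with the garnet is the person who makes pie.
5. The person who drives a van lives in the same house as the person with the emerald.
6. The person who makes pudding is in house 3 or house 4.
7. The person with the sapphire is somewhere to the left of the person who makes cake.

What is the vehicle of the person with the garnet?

truck

The person who makes pudding is narrowed to house 3 or 4; consider each.
Placing it in house 3 leads to a contradiction, so it's in house 4.
House 4's gemstone must be emerald (nothing else left).
By clue 5, the person who drives a van is in house 4.
House 3's gemstone must be garnet (nothing else left).
By clue 4, the person who makes pie is in house 3.
House 1's dessert must be donuts (nothing else left).
The only dessert still possible for house 2 is cake.
Clue 7 places the person with the sapphire in house 1.
The only gemstone still possible for house 2 is opal.
The person who drives a hatchback is in house 2 (clue 3).
House 1 vehicle: only motorcycle fits.
So house 3 gets truck for vehicle.
So: house 1 = motorcycle/sapphire/donuts, house 2 = hatchback/opal/cake, house 3 = truck/garnet/pie, house 4 = van/emerald/pudding.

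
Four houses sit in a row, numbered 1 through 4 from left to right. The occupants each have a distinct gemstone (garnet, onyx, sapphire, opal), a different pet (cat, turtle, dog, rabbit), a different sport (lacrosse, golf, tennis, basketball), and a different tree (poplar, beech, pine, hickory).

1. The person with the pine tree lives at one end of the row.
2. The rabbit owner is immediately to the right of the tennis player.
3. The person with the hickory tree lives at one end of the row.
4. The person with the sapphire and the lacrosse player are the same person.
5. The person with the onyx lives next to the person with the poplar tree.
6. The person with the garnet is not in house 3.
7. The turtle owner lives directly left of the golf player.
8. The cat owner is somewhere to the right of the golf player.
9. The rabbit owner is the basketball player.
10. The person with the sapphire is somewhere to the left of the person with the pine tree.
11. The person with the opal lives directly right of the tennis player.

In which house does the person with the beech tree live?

Clue 10: the person with the pine tree is in house 4.
So house 1 gets hickory for tree.
So house 4 gets basketball for sport.
By clue 9, the rabbit owner is in house 4.
Clue 2: the tennis player is in house 3.
Clue 8 places the golf player in house 2.
The person with the opal is in house 4 (clue 11).
House 3 pet: only cat fits.
So house 1 gets lacrosse for sport.
By clue 4, the person with the sapphire is in house 1.
Clue 7 places the turtle owner in house 1.
That leaves onyx as the gemstone for house 3.
House 2 pet: only dog fits.
Clue 5: the person with the poplar tree is in house 2.
That leaves garnet as the gemstone for house 2.
House 3 tree: only beech fits.
So: house 1 = sapphire/turtle/lacrosse/hickory, house 2 = garnet/dog/golf/poplar, house 3 = onyx/cat/tennis/beech, house 4 = opal/rabbit/basketball/pine.

3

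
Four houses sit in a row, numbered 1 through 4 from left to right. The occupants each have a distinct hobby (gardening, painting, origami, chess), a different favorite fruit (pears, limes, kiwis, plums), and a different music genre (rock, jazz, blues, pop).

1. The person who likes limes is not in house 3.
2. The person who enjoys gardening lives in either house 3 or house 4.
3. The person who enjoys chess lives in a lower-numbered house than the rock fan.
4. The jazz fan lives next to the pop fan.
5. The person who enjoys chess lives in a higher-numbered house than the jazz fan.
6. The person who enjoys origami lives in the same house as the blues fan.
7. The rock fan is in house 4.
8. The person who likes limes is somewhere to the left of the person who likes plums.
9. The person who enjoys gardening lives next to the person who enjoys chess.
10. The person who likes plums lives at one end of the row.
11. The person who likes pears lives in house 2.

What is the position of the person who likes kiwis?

From clue 7, the rock fan must be in house 4.
By clue 10, the person who likes plums is in house 4.
Clue 11 places the person who likes pears in house 2.
That leaves limes as the favorite fruit for house 1.
The only favorite fruit still possible for house 3 is kiwis.
The person who enjoys chess is narrowed to house 2 or 3; consider each.
Placing it in house 2 leads to a contradiction, so it's in house 3.
Clue 9 places the person who enjoys gardening in house 4.
House 3 music genre: only pop fits.
By clue 4, the jazz fan is in house 2.
That leaves blues as the music genre for house 1.
The person who enjoys origami is in house 1 (clue 6).
That leaves painting as the hobby for house 2.
So: house 1 = origami/limes/blues, house 2 = painting/pears/jazz, house 3 = chess/kiwis/pop, house 4 = gardening/plums/rock.

3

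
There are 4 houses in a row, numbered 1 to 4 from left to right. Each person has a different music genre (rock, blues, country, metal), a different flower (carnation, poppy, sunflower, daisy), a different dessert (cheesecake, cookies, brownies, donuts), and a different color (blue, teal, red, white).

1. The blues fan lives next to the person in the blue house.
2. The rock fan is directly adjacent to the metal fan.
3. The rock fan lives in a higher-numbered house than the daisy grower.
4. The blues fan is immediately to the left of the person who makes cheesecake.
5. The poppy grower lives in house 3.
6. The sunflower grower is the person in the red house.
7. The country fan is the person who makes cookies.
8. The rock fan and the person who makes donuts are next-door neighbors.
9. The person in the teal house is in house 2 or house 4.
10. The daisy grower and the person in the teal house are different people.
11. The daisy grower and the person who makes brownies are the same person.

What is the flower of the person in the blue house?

The poppy grower is in house 3 (clue 5).
The daisy grower is narrowed to house 1 or 2; consider each.
Placing it in house 1 leads to a contradiction, so it's in house 2.
Clue 10: the person in the teal house is in house 4.
The person who makes brownies is in house 2 (clue 11).
So house 1 gets cookies for dessert.
The sunflower grower is in house 1 (clue 6).
Clue 6 places the person in the red house in house 1.
The country fan is in house 1 (clue 7).
So house 4 gets carnation for flower.
The blues fan is narrowed to house 2 or 3; consider each.
Placing it in house 3 leads to a contradiction, so it's in house 2.
By clue 1, the person in the blue house is in house 3.
By clue 4, the person who makes cheesecake is in house 3.
House 4's dessert must be donuts (nothing else left).
The only color still possible for house 2 is white.
The rock fan is in house 3 (clue 8).
So house 4 gets metal for music genre.
So: house 1 = country/sunflower/cookies/red, house 2 = blues/daisy/brownies/white, house 3 = rock/poppy/cheesecake/blue, house 4 = metal/carnation/donuts/teal.

poppy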